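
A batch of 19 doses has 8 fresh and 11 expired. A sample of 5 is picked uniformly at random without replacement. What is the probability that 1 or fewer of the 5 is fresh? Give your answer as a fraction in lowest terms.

517/1938

Total selections: C(19,5) = 11628.
Favorable selections (1 or fewer fresh): C(8,0)·C(11,5) + C(8,1)·C(11,4) = 462 + 2640 = 3102.
Probability = 3102/11628 = 517/1938.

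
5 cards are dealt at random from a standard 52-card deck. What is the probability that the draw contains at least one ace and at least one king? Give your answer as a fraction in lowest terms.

There are C(52,5) = 2598960 possible draws.
By inclusion-exclusion on the complements, draws missing all aces or all kings: C(48,5) + C(48,5) − C(44,5) = 1712304 + 1712304 − 1086008 = 2338600.
So draws with at least one of each: 2598960 − 2338600 = 260360, probability 260360/2598960 = 6509/64974.

6509/64974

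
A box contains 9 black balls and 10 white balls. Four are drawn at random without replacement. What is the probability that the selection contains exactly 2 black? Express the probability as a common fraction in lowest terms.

Total number of selections: C(19,4) = 3876.
Selections with exactly 2 black: choose 2 of the 9 black and 2 of the 10 white, C(9,2)·C(10,2) = 36·45 = 1620.
Probability = 1620/3876 = 135/323.

135/323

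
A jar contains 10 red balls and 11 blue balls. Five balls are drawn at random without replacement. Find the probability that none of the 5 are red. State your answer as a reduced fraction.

There are C(21,5) = 20349 possible selections.
Selections with no red (all blue): C(11,5) = 462.
Probability = 462/20349 = 22/969.

22/969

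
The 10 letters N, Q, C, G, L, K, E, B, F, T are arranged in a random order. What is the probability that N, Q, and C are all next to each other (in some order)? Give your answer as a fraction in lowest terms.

There are 10! = 3628800 arrangements.
Treat the three as one block: 8! placements × 3! orders within the block = 40320·6 = 241920.
Probability = 241920/3628800 = 1/15.

1/15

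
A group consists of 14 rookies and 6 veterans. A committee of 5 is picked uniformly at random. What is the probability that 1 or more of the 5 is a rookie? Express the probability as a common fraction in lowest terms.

There are C(20,5) = 15504 ways to choose the 5.
The complement is all 5 are veterans: C(6,5) = 6.
Probability = 1 − 6/15504 = 15498/15504 = 2583/2584.

2583/2584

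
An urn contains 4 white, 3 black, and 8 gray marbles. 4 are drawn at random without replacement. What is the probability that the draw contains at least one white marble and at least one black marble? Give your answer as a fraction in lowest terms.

122/273

There are C(15,4) = 1365 possible draws.
By inclusion-exclusion on the complements, draws missing all white or all black: C(11,4) + C(12,4) − C(8,4) = 330 + 495 − 70 = 755.
So draws with at least one of each: 1365 − 755 = 610, probability 610/1365 = 122/273.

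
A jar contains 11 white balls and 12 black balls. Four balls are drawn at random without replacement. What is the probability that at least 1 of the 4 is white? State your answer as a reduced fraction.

Total selections: C(23,4) = 8855.
The complement is all 4 are black: C(12,4) = 495.
Probability = 1 − 495/8855 = 8360/8855 = 152/161.

152/161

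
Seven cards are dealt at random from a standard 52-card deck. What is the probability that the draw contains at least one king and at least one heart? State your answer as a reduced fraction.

There are C(52,7) = 133784560 possible draws.
By inclusion-exclusion on the complements, draws missing all kings or all hearts: C(48,7) + C(39,7) − C(36,7) = 73629072 + 15380937 − 8347680 = 80662329.
So draws with at least one of each: 133784560 − 80662329 = 53122231, probability 53122231/133784560.

53122231/133784560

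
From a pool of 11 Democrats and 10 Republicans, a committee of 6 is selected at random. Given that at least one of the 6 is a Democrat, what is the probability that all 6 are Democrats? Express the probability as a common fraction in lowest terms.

Work in counts. Selections with at least one Democrat: C(21,6) − C(10,6) = 54264 − 210 = 54054.
Of those, selections where all 6 are Democrats: C(11,6) = 462.
Conditional probability = 462/54054 = 1/117.

1/117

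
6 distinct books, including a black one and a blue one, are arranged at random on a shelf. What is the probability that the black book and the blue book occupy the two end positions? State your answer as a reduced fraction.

1/15

There are 6! = 720 arrangements.
Place the black book and the blue book at the ends in 2 ways, arrange the remaining 4 in 4! = 24 ways: 2·24 = 48.
Probability = 48/720 = 1/15.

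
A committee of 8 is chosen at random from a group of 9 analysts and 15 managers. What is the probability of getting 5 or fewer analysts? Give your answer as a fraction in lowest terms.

There are C(24,8) = 735471 ways to choose the 8.
Count the complement (more than 5 analysts): C(9,6)·C(15,2) + C(9,7)·C(15,1) + C(9,8)·C(15,0) = 8820 + 540 + 9 = 9369.
Probability = 1 − 9369/735471 = 726102/735471 = 80678/81719.

80678/81719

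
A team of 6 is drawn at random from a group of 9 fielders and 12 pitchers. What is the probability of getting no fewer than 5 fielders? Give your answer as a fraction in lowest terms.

1/34

There are C(21,6) = 54264 ways to choose the 6.
Favorable selections (no fewer than 5 fielders): C(9,5)·C(12,1) + C(9,6)·C(12,0) = 1512 + 84 = 1596.
Probability = 1596/54264 = 1/34.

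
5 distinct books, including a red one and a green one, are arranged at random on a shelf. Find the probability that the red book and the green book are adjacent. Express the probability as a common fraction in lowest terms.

2/5

There are 5! = 120 arrangements.
Treat the red book and the green book as a block: 4! arrangements of the blocks × 2 orders within the block = 2·24 = 48.
Probability = 48/120 = 2/5.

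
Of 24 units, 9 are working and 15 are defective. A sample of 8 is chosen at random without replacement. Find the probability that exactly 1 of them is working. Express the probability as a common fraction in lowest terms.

The sample space is all 8-subsets of the 24: C(24,8) = 735471.
Selections with exactly 1 working: choose 1 of the 9 working and 7 of the 15 defective, C(9,1)·C(15,7) = 9·6435 = 57915.
Probability = 57915/735471 = 585/7429.

585/7429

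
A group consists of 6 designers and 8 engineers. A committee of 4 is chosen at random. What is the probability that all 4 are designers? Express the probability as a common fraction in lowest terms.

There are C(14,4) = 1001 possible selections.
Selections with all designers: C(6,4) = 15.
Probability = 15/1001.

15/1001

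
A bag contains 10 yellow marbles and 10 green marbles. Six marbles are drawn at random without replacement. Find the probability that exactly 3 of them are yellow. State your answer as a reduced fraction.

120/323

There are C(20,6) = 38760 ways to choose 6 from 20.
Selections with exactly 3 yellow: choose 3 of the 10 yellow and 3 of the 10 green, C(10,3)·C(10,3) = 120·120 = 14400.
Probability = 14400/38760 = 120/323.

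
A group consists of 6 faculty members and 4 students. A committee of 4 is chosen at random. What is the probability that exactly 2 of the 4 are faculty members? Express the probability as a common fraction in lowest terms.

3/7

The sample space is all 4-subsets of the 10: C(10,4) = 210.
Selections with exactly 2 faculty members: choose 2 of the 6 faculty members and 2 of the 4 students, C(6,2)·C(4,2) = 15·6 = 90.
Probability = 90/210 = 3/7.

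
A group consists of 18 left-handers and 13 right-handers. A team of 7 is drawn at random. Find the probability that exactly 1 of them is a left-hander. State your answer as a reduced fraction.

264/22475

The sample space is all 7-subsets of the 31: C(31,7) = 2629575.
Selections with exactly 1 left-hander: choose 1 of the 18 left-handers and 6 of the 13 right-handers, C(18,1)·C(13,6) = 18·1716 = 30888.
Probability = 30888/2629575 = 264/22475.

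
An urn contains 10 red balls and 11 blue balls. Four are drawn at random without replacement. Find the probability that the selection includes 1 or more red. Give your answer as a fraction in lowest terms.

Total selections: C(21,4) = 5985.
The complement is all 4 are blue: C(11,4) = 330.
Probability = 1 − 330/5985 = 5655/5985 = 377/399.

377/399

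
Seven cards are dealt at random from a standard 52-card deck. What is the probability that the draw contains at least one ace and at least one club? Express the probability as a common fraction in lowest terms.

53122231/133784560

There are C(52,7) = 133784560 possible draws.
By inclusion-exclusion on the complements, draws missing all aces or all clubs: C(48,7) + C(39,7) − C(36,7) = 73629072 + 15380937 − 8347680 = 80662329.
So draws with at least one of each: 133784560 − 80662329 = 53122231, probability 53122231/133784560.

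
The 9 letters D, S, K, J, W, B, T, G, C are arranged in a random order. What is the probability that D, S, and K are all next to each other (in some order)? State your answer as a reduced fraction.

There are 9! = 362880 arrangements.
Treat the three as one block: 7! placements × 3! orders within the block = 5040·6 = 30240.
Probability = 30240/362880 = 1/12.

1/12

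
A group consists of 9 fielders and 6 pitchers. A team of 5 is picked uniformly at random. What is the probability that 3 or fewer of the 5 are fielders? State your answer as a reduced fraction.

101/143

There are C(15,5) = 3003 ways to choose the 5.
Favorable selections (3 or fewer fielders): C(9,0)·C(6,5) + C(9,1)·C(6,4) + C(9,2)·C(6,3) + C(9,3)·C(6,2) = 6 + 135 + 720 + 1260 = 2121.
Probability = 2121/3003 = 101/143.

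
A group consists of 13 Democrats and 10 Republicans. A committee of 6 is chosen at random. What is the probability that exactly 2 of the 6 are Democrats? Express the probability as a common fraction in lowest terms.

There are C(23,6) = 100947 ways to choose 6 from 23.
Selections with exactly 2 Democrats: choose 2 of the 13 Democrats and 4 of the 10 Republicans, C(13,2)·C(10,4) = 78·210 = 16380.
Probability = 16380/100947 = 780/4807.

780/4807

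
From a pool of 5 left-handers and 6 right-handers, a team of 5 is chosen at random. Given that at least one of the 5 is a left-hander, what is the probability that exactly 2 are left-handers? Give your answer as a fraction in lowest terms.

Work in counts. Selections with at least one left-hander: C(11,5) − C(6,5) = 462 − 6 = 456.
Of those, selections where exactly 2 are left-handers: C(5,2)·C(6,3) = 10·20 = 200.
Conditional probability = 200/456 = 25/57.

25/57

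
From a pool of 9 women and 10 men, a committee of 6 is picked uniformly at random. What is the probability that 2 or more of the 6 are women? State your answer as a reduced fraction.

587/646

Total selections: C(19,6) = 27132.
Count the complement (fewer than 2 women): C(9,0)·C(10,6) + C(9,1)·C(10,5) = 210 + 2268 = 2478.
Probability = 1 − 2478/27132 = 24654/27132 = 587/646.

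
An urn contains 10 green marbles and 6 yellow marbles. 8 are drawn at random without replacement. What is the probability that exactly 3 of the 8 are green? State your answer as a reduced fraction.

8/143

Total number of selections: C(16,8) = 12870.
Selections with exactly 3 green: choose 3 of the 10 green and 5 of the 6 yellow, C(10,3)·C(6,5) = 120·6 = 720.
Probability = 720/12870 = 8/143.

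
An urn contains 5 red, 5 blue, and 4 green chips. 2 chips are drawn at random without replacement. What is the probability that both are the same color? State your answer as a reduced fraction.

There are C(14,2) = 91 ways to draw 2 chips.
All same color: C(5,2) + C(5,2) + C(4,2) = 10 + 10 + 6 = 26.
Probability = 26/91 = 2/7.

2/7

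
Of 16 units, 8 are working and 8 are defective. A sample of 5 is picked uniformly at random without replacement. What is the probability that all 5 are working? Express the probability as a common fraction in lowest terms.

There are C(16,5) = 4368 possible selections.
Selections with all working: C(8,5) = 56.
Probability = 56/4368 = 1/78.

1/78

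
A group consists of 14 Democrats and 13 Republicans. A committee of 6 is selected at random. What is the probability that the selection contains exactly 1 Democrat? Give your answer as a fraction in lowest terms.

7/115

Total number of selections: C(27,6) = 296010.
Selections with exactly 1 Democrat: choose 1 of the 14 Democrats and 5 of the 13 Republicans, C(14,1)·C(13,5) = 14·1287 = 18018.
Probability = 18018/296010 = 7/115.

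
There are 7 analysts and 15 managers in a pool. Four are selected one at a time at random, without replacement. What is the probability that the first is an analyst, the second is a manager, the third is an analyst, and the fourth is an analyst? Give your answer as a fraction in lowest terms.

15/836

Multiply the conditional probabilities at each draw: 7/22 · 15/21 · 6/20 · 5/19 = 3150/175560 = 15/836.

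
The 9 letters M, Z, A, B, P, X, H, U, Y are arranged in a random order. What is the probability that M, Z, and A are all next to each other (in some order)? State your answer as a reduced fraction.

1/12

There are 9! = 362880 arrangements.
Treat the three as one block: 7! placements × 3! orders within the block = 5040·6 = 30240.
Probability = 30240/362880 = 1/12.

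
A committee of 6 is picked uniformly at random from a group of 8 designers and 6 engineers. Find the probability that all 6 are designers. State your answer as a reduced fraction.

4/429

There are C(14,6) = 3003 possible selections.
Selections with all designers: C(8,6) = 28.
Probability = 28/3003 = 4/429.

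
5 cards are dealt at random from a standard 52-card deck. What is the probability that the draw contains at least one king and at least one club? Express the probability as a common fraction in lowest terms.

There are C(52,5) = 2598960 possible draws.
By inclusion-exclusion on the complements, draws missing all kings or all clubs: C(48,5) + C(39,5) − C(36,5) = 1712304 + 575757 − 376992 = 1911069.
So draws with at least one of each: 2598960 − 1911069 = 687891, probability 687891/2598960 = 229297/866320.

229297/866320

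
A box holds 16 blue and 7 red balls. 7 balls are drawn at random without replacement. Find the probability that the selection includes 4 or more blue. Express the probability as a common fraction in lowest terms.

74308/81719

Total selections: C(23,7) = 245157.
Favorable selections (4 or more blue): C(16,4)·C(7,3) + C(16,5)·C(7,2) + C(16,6)·C(7,1) + C(16,7)·C(7,0) = 63700 + 91728 + 56056 + 11440 = 222924.
Probability = 222924/245157 = 74308/81719.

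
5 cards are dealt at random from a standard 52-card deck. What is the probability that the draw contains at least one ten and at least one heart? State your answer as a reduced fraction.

There are C(52,5) = 2598960 possible draws.
By inclusion-exclusion on the complements, draws missing all tens or all hearts: C(48,5) + C(39,5) − C(36,5) = 1712304 + 575757 − 376992 = 1911069.
So draws with at least one of each: 2598960 − 1911069 = 687891, probability 687891/2598960 = 229297/866320.

229297/866320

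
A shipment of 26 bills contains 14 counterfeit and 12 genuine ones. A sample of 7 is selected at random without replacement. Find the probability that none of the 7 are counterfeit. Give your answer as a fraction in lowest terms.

9/7475

There are C(26,7) = 657800 possible selections.
Selections with no counterfeit (all genuine): C(12,7) = 792.
Probability = 792/657800 = 9/7475.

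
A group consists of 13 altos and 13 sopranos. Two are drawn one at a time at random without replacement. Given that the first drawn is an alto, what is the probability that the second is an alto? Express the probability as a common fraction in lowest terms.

12/25

After removing one alto, 25 remain: 12 altos and 13 sopranos.
So the probability the next is an alto is 12/25.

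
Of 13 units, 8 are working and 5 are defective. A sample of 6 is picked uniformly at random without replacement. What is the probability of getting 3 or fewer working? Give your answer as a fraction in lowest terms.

59/143

Total selections: C(13,6) = 1716.
Favorable selections (3 or fewer working): C(8,1)·C(5,5) + C(8,2)·C(5,4) + C(8,3)·C(5,3) = 8 + 140 + 560 = 708.
Probability = 708/1716 = 59/143.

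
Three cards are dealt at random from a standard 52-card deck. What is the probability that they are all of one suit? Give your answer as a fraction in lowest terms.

22/425

There are C(52,3) = 22100 possible 3-card hands.
Hands of one suit: 4 suits × C(13,3) = 4·286 = 1144.
Probability = 1144/22100 = 22/425.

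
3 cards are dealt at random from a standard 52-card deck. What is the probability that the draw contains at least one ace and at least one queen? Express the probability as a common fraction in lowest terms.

There are C(52,3) = 22100 possible draws.
By inclusion-exclusion on the complements, draws missing all aces or all queens: C(48,3) + C(48,3) − C(44,3) = 17296 + 17296 − 13244 = 21348.
So draws with at least one of each: 22100 − 21348 = 752, probability 752/22100 = 188/5525.

188/5525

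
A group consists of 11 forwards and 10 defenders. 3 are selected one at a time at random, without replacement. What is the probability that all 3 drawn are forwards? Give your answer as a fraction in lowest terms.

Multiply the conditional probabilities at each draw: 11/21 · 10/20 · 9/19 = 990/7980 = 33/266.

33/266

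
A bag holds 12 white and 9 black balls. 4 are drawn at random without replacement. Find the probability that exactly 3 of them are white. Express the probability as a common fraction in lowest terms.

44/133

Total number of selections: C(21,4) = 5985.
Selections with exactly 3 white: choose 3 of the 12 white and 1 of the 9 black, C(12,3)·C(9,1) = 220·9 = 1980.
Probability = 1980/5985 = 44/133.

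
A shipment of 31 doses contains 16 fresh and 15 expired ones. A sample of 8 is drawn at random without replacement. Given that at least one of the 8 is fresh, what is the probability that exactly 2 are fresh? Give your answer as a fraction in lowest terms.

1540/20211

Work in counts. Selections with at least one fresh: C(31,8) − C(15,8) = 7888725 − 6435 = 7882290.
Of those, selections where exactly 2 are fresh: C(16,2)·C(15,6) = 120·5005 = 600600.
Conditional probability = 600600/7882290 = 1540/20211.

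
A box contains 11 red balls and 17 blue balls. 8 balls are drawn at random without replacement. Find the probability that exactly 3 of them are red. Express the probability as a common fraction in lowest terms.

The sample space is all 8-subsets of the 28: C(28,8) = 3108105.
Selections with exactly 3 red: choose 3 of the 11 red and 5 of the 17 blue, C(11,3)·C(17,5) = 165·6188 = 1021020.
Probability = 1021020/3108105 = 68/207.

68/207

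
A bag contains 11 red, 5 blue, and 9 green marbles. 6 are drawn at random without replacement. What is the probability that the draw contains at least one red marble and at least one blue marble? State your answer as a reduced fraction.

There are C(25,6) = 177100 possible draws.
By inclusion-exclusion on the complements, draws missing all red or all blue: C(14,6) + C(20,6) − C(9,6) = 3003 + 38760 − 84 = 41679.
So draws with at least one of each: 177100 − 41679 = 135421, probability 135421/177100 = 12311/16100.

12311/16100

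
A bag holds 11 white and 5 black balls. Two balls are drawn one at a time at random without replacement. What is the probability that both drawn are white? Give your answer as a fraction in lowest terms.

11/24

Multiply the conditional probabilities at each draw: 11/16 · 10/15 = 110/240 = 11/24.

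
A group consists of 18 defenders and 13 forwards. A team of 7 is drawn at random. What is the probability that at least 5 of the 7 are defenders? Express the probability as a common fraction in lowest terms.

There are C(31,7) = 2629575 ways to choose the 7.
Favorable selections (at least 5 defenders): C(18,5)·C(13,2) + C(18,6)·C(13,1) + C(18,7)·C(13,0) = 668304 + 241332 + 31824 = 941460.
Probability = 941460/2629575 = 4828/13485.

4828/13485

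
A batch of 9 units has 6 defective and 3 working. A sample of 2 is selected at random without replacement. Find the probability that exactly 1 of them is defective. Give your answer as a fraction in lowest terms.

1/2

The sample space is all 2-subsets of the 9: C(9,2) = 36.
Selections with exactly 1 defective: choose 1 of the 6 defective and 1 of the 3 working, C(6,1)·C(3,1) = 6·3 = 18.
Probability = 18/36 = 1/2.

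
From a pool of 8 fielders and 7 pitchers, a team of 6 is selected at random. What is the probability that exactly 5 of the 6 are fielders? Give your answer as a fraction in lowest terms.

56/715

The sample space is all 6-subsets of the 15: C(15,6) = 5005.
Selections with exactly 5 fielders: choose 5 of the 8 fielders and 1 of the 7 pitchers, C(8,5)·C(7,1) = 56·7 = 392.
Probability = 392/5005 = 56/715.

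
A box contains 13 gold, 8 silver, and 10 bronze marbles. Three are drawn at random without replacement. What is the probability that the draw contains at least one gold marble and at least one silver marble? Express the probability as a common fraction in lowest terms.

2028/4495

There are C(31,3) = 4495 possible draws.
By inclusion-exclusion on the complements, draws missing all gold or all silver: C(18,3) + C(23,3) − C(10,3) = 816 + 1771 − 120 = 2467.
So draws with at least one of each: 4495 − 2467 = 2028, probability 2028/4495.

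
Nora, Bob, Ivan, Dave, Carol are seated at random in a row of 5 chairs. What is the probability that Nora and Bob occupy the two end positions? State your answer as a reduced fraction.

1/10

There are 5! = 120 arrangements.
Place Nora and Bob at the ends in 2 ways, arrange the remaining 3 in 3! = 6 ways: 2·6 = 12.
Probability = 12/120 = 1/10.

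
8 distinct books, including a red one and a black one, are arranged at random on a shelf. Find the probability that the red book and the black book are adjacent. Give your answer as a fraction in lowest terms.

1/4

There are 8! = 40320 arrangements.
Treat the red book and the black book as a block: 7! arrangements of the blocks × 2 orders within the block = 2·5040 = 10080.
Probability = 10080/40320 = 1/4.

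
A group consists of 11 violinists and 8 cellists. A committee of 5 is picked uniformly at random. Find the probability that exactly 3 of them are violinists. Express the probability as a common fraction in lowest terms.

The sample space is all 5-subsets of the 19: C(19,5) = 11628.
Selections with exactly 3 violinists: choose 3 of the 11 violinists and 2 of the 8 cellists, C(11,3)·C(8,2) = 165·28 = 4620.
Probability = 4620/11628 = 385/969.

385/969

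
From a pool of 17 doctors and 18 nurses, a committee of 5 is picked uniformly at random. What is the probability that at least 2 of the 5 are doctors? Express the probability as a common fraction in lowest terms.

353/434

Total selections: C(35,5) = 324632.
Count the complement (fewer than 2 doctors): C(17,0)·C(18,5) + C(17,1)·C(18,4) = 8568 + 52020 = 60588.
Probability = 1 − 60588/324632 = 264044/324632 = 353/434.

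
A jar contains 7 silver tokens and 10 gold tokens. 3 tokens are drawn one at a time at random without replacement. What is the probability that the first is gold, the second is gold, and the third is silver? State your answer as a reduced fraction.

21/136

Multiply the conditional probabilities at each draw: 10/17 · 9/16 · 7/15 = 630/4080 = 21/136.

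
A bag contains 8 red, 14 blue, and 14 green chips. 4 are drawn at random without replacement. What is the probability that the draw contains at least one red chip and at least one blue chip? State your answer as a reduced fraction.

4588/8415

There are C(36,4) = 58905 possible draws.
By inclusion-exclusion on the complements, draws missing all red or all blue: C(28,4) + C(22,4) − C(14,4) = 20475 + 7315 − 1001 = 26789.
So draws with at least one of each: 58905 − 26789 = 32116, probability 32116/58905 = 4588/8415.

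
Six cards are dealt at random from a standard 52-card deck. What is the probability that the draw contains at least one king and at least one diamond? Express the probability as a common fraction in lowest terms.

6772177/20358520

There are C(52,6) = 20358520 possible draws.
By inclusion-exclusion on the complements, draws missing all kings or all diamonds: C(48,6) + C(39,6) − C(36,6) = 12271512 + 3262623 − 1947792 = 13586343.
So draws with at least one of each: 20358520 − 13586343 = 6772177, probability 6772177/20358520.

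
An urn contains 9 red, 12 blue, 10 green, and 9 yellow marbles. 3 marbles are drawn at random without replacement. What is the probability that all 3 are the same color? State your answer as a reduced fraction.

There are C(40,3) = 9880 ways to draw 3 marbles.
All same color: C(9,3) + C(12,3) + C(10,3) + C(9,3) = 84 + 220 + 120 + 84 = 508.
Probability = 508/9880 = 127/2470.

127/2470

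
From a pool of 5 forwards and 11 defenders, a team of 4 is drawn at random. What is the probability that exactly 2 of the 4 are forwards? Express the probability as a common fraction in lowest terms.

The sample space is all 4-subsets of the 16: C(16,4) = 1820.
Selections with exactly 2 forwards: choose 2 of the 5 forwards and 2 of the 11 defenders, C(5,2)·C(11,2) = 10·55 = 550.
Probability = 550/1820 = 55/182.

55/182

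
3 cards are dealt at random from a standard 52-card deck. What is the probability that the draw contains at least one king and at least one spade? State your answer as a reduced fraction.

There are C(52,3) = 22100 possible draws.
By inclusion-exclusion on the complements, draws missing all kings or all spades: C(48,3) + C(39,3) − C(36,3) = 17296 + 9139 − 7140 = 19295.
So draws with at least one of each: 22100 − 19295 = 2805, probability 2805/22100 = 33/260.

33/260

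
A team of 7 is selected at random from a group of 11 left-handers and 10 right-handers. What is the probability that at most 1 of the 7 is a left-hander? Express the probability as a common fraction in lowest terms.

Total selections: C(21,7) = 116280.
Favorable selections (at most 1 left-hander): C(11,0)·C(10,7) + C(11,1)·C(10,6) = 120 + 2310 = 2430.
Probability = 2430/116280 = 27/1292.

27/1292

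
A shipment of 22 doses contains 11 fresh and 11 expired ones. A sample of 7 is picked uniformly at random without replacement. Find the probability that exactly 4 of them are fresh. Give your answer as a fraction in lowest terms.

825/2584

The sample space is all 7-subsets of the 22: C(22,7) = 170544.
Selections with exactly 4 fresh: choose 4 of the 11 fresh and 3 of the 11 expired, C(11,4)·C(11,3) = 330·165 = 54450.
Probability = 54450/170544 = 825/2584.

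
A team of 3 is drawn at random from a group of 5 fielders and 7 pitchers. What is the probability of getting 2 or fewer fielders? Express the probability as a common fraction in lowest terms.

21/22

There are C(12,3) = 220 ways to choose the 3.
The complement is exactly 3 fielders: C(5,3)·C(7,0) = 10.
Probability = 1 − 10/220 = 210/220 = 21/22.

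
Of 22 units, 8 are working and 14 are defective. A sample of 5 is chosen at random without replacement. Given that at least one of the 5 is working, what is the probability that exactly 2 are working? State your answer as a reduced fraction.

Work in counts. Selections with at least one working: C(22,5) − C(14,5) = 26334 − 2002 = 24332.
Of those, selections where exactly 2 are working: C(8,2)·C(14,3) = 28·364 = 10192.
Conditional probability = 10192/24332 = 364/869.

364/869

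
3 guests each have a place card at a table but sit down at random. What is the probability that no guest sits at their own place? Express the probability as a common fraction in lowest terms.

There are 3! = 6 seatings.
By inclusion-exclusion, seatings with no fixed points: C(3,0)·3! − C(3,1)·2! + C(3,2)·1! − C(3,3)·0! = 2.
Probability = 2/6 = 1/3.

1/3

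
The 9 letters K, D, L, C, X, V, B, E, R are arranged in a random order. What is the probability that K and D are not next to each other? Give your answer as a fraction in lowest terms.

There are 9! = 362880 arrangements.
Arrangements with K and D adjacent: 2·8! = 80640.
So not adjacent: 362880 − 80640 = 282240, probability 282240/362880 = 7/9.

7/9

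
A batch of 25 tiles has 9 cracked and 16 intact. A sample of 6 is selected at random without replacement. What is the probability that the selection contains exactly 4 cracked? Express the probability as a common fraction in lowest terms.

108/1265

Total number of selections: C(25,6) = 177100.
Selections with exactly 4 cracked: choose 4 of the 9 cracked and 2 of the 16 intact, C(9,4)·C(16,2) = 126·120 = 15120.
Probability = 15120/177100 = 108/1265.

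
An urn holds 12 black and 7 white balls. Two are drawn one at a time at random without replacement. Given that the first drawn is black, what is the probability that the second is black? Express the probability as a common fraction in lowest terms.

After removing one black, 18 remain: 11 black and 7 white.
So the probability the next is black is 11/18.

11/18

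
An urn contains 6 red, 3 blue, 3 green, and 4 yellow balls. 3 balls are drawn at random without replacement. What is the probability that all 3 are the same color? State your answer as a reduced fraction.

There are C(16,3) = 560 ways to draw 3 balls.
All same color: C(6,3) + C(3,3) + C(3,3) + C(4,3) = 20 + 1 + 1 + 4 = 26.
Probability = 26/560 = 13/280.

13/280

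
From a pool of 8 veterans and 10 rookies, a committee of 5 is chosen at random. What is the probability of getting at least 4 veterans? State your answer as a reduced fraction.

Total selections: C(18,5) = 8568.
Favorable selections (at least 4 veterans): C(8,4)·C(10,1) + C(8,5)·C(10,0) = 700 + 56 = 756.
Probability = 756/8568 = 3/34.

3/34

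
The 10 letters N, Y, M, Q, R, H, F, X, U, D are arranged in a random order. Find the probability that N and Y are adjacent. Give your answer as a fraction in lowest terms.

There are 10! = 3628800 arrangements.
Treat N and Y as a block: 9! arrangements of the blocks × 2 orders within the block = 2·362880 = 725760.
Probability = 725760/3628800 = 1/5.

1/5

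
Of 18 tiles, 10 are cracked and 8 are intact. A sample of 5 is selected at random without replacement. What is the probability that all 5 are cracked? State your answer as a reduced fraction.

1/34

There are C(18,5) = 8568 possible selections.
Selections with all cracked: C(10,5) = 252.
Probability = 252/8568 = 1/34.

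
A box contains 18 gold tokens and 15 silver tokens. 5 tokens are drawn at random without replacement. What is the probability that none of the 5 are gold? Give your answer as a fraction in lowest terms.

There are C(33,5) = 237336 possible selections.
Selections with no gold (all silver): C(15,5) = 3003.
Probability = 3003/237336 = 91/7192.

91/7192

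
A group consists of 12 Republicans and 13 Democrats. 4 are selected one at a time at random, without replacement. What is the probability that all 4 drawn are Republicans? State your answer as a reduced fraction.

Multiply the conditional probabilities at each draw: 12/25 · 11/24 · 10/23 · 9/22 = 11880/303600 = 9/230.

9/230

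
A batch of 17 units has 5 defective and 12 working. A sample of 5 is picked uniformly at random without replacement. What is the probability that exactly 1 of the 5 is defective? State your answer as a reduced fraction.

Total number of selections: C(17,5) = 6188.
Selections with exactly 1 defective: choose 1 of the 5 defective and 4 of the 12 working, C(5,1)·C(12,4) = 5·495 = 2475.
Probability = 2475/6188.

2475/6188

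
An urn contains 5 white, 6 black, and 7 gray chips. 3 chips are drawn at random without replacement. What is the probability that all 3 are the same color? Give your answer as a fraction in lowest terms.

65/816

There are C(18,3) = 816 ways to draw 3 chips.
All same color: C(5,3) + C(6,3) + C(7,3) = 10 + 20 + 35 = 65.
Probability = 65/816.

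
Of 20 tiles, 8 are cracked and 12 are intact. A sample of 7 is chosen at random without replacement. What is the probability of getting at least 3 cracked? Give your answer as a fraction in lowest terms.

393/646

Total selections: C(20,7) = 77520.
Count the complement (fewer than 3 cracked): C(8,0)·C(12,7) + C(8,1)·C(12,6) + C(8,2)·C(12,5) = 792 + 7392 + 22176 = 30360.
Probability = 1 − 30360/77520 = 47160/77520 = 393/646.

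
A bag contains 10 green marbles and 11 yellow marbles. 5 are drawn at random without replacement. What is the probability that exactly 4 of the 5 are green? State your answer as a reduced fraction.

The sample space is all 5-subsets of the 21: C(21,5) = 20349.
Selections with exactly 4 green: choose 4 of the 10 green and 1 of the 11 yellow, C(10,4)·C(11,1) = 210·11 = 2310.
Probability = 2310/20349 = 110/969.

110/969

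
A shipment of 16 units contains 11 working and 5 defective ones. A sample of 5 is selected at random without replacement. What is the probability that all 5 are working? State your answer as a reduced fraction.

There are C(16,5) = 4368 possible selections.
Selections with all working: C(11,5) = 462.
Probability = 462/4368 = 11/104.

11/104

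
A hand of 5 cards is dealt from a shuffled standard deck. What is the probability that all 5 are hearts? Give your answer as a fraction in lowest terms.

There are C(52,5) = 2598960 possible 5-card hands.
Hands that are all hearts: C(13,5) = 1287.
Probability = 1287/2598960 = 33/66640.

33/66640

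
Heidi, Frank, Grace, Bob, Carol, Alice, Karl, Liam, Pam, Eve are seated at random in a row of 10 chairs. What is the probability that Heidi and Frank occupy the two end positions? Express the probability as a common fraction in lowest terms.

There are 10! = 3628800 arrangements.
Place Heidi and Frank at the ends in 2 ways, arrange the remaining 8 in 8! = 40320 ways: 2·40320 = 80640.
Probability = 80640/3628800 = 1/45.

1/45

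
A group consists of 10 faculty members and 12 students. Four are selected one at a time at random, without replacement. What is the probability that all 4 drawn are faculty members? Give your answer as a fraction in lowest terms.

6/209

Multiply the conditional probabilities at each draw: 10/22 · 9/21 · 8/20 · 7/19 = 5040/175560 = 6/209.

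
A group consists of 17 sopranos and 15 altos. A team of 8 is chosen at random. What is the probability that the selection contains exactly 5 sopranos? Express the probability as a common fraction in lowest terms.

10829/40455

There are C(32,8) = 10518300 ways to choose 8 from 32.
Selections with exactly 5 sopranos: choose 5 of the 17 sopranos and 3 of the 15 altos, C(17,5)·C(15,3) = 6188·455 = 2815540.
Probability = 2815540/10518300 = 10829/40455.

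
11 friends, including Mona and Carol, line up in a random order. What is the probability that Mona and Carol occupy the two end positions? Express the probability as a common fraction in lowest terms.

There are 11! = 39916800 arrangements.
Place Mona and Carol at the ends in 2 ways, arrange the remaining 9 in 9! = 362880 ways: 2·362880 = 725760.
Probability = 725760/39916800 = 1/55.

1/55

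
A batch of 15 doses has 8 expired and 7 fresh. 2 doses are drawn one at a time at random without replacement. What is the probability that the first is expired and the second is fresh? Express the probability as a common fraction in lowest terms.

Multiply the conditional probabilities at each draw: 8/15 · 7/14 = 56/210 = 4/15.

4/15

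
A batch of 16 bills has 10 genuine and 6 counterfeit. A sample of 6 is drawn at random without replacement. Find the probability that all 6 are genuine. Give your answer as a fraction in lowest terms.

15/572

There are C(16,6) = 8008 possible selections.
Selections with all genuine: C(10,6) = 210.
Probability = 210/8008 = 15/572.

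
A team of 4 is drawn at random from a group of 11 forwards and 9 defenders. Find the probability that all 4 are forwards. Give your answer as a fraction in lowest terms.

22/323

There are C(20,4) = 4845 possible selections.
Selections with all forwards: C(11,4) = 330.
Probability = 330/4845 = 22/323.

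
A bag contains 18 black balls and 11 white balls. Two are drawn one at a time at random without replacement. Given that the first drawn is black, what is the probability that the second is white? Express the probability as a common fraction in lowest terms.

11/28

After removing one black, 28 remain: 17 black and 11 white.
So the probability the next is white is 11/28.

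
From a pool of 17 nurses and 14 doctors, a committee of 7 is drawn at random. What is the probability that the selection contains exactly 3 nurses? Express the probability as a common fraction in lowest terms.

10472/40455

The sample space is all 7-subsets of the 31: C(31,7) = 2629575.
Selections with exactly 3 nurses: choose 3 of the 17 nurses and 4 of the 14 doctors, C(17,3)·C(14,4) = 680·1001 = 680680.
Probability = 680680/2629575 = 10472/40455.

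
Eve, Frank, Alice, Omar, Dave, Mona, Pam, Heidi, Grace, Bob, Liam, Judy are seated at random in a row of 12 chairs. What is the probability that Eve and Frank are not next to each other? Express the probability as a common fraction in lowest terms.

There are 12! = 479001600 arrangements.
Arrangements with Eve and Frank adjacent: 2·11! = 79833600.
So not adjacent: 479001600 − 79833600 = 399168000, probability 399168000/479001600 = 5/6.

5/6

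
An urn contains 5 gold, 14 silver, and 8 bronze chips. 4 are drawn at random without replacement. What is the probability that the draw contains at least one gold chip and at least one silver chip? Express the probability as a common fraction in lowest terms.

There are C(27,4) = 17550 possible draws.
By inclusion-exclusion on the complements, draws missing all gold or all silver: C(22,4) + C(13,4) − C(8,4) = 7315 + 715 − 70 = 7960.
So draws with at least one of each: 17550 − 7960 = 9590, probability 9590/17550 = 959/1755.

959/1755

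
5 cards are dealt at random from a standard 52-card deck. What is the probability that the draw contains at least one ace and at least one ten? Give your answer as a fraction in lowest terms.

There are C(52,5) = 2598960 possible draws.
By inclusion-exclusion on the complements, draws missing all aces or all tens: C(48,5) + C(48,5) − C(44,5) = 1712304 + 1712304 − 1086008 = 2338600.
So draws with at least one of each: 2598960 − 2338600 = 260360, probability 260360/2598960 = 6509/64974.

6509/64974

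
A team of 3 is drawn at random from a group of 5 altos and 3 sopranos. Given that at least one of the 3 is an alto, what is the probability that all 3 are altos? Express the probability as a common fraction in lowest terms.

Work in counts. Selections with at least one alto: C(8,3) − C(3,3) = 56 − 1 = 55.
Of those, selections where all 3 are altos: C(5,3) = 10.
Conditional probability = 10/55 = 2/11.

2/11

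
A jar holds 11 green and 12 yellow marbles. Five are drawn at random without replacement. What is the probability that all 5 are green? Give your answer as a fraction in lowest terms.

There are C(23,5) = 33649 possible selections.
Selections with all green: C(11,5) = 462.
Probability = 462/33649 = 6/437.

6/437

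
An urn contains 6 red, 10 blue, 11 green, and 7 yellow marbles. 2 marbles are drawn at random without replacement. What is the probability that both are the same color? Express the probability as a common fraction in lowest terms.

8/33

There are C(34,2) = 561 ways to draw 2 marbles.
All same color: C(6,2) + C(10,2) + C(11,2) + C(7,2) = 15 + 45 + 55 + 21 = 136.
Probability = 136/561 = 8/33.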